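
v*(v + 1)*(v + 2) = v^3 + 3*v^2 + 2*v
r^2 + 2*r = r*(r + 2)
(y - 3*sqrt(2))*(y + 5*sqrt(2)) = y^2 + 2*sqrt(2)*y - 30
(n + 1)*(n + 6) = n^2 + 7*n + 6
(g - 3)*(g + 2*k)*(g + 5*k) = g^3 + 7*g^2*k - 3*g^2 + 10*g*k^2 - 21*g*k - 30*k^2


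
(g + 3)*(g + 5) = g^2 + 8*g + 15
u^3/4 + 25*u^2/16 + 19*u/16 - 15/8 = (u/4 + 1/2)*(u - 3/4)*(u + 5)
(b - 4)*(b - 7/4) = b^2 - 23*b/4 + 7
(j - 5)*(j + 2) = j^2 - 3*j - 10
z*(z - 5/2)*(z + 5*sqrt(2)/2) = z^3 - 5*z^2/2 + 5*sqrt(2)*z^2/2 - 25*sqrt(2)*z/4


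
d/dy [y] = 1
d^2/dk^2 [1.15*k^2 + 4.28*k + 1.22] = 2.30000000000000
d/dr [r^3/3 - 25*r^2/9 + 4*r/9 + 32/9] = r^2 - 50*r/9 + 4/9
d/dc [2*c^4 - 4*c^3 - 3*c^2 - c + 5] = 8*c^3 - 12*c^2 - 6*c - 1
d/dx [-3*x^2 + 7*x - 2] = 7 - 6*x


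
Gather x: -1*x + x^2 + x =x^2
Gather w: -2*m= -2*m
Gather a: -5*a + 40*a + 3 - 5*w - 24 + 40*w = 35*a + 35*w - 21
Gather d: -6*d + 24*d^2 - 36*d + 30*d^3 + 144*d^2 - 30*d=30*d^3 + 168*d^2 - 72*d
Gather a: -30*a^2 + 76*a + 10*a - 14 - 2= -30*a^2 + 86*a - 16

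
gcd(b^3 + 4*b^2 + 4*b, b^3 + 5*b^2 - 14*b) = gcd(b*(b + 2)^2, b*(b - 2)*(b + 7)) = b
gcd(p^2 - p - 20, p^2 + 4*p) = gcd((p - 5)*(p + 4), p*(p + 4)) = p + 4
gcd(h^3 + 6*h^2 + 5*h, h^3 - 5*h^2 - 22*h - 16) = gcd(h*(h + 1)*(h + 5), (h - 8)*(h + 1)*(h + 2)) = h + 1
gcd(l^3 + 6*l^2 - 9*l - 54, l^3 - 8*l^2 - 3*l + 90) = l + 3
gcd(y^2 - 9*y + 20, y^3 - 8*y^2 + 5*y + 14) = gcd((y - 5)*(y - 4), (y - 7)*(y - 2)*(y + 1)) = 1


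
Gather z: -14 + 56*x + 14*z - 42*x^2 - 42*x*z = -42*x^2 + 56*x + z*(14 - 42*x) - 14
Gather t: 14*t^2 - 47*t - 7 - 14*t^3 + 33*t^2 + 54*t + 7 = -14*t^3 + 47*t^2 + 7*t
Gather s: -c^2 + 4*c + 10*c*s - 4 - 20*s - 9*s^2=-c^2 + 4*c - 9*s^2 + s*(10*c - 20) - 4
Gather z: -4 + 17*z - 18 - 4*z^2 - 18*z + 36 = -4*z^2 - z + 14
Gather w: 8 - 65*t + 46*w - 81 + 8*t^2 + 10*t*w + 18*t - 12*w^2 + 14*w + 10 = 8*t^2 - 47*t - 12*w^2 + w*(10*t + 60) - 63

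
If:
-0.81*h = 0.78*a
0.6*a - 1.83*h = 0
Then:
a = 0.00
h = 0.00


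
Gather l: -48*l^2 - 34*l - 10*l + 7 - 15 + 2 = -48*l^2 - 44*l - 6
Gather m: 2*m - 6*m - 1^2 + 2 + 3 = 4 - 4*m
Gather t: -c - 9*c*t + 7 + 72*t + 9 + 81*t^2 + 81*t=-c + 81*t^2 + t*(153 - 9*c) + 16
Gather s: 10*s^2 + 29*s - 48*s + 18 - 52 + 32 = 10*s^2 - 19*s - 2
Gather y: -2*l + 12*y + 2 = -2*l + 12*y + 2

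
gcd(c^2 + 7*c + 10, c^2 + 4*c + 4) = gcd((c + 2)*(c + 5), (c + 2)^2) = c + 2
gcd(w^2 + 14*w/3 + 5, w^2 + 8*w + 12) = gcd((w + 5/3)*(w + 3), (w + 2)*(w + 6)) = 1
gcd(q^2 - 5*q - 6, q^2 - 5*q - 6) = q^2 - 5*q - 6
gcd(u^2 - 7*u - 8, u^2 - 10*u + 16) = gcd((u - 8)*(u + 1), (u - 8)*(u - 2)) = u - 8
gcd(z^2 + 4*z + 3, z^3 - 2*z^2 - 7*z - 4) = z + 1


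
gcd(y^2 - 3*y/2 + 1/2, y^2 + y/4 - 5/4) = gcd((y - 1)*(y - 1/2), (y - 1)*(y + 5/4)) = y - 1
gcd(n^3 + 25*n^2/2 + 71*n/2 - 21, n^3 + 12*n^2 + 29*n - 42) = n^2 + 13*n + 42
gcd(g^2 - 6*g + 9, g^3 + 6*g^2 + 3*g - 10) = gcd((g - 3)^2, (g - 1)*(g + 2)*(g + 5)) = 1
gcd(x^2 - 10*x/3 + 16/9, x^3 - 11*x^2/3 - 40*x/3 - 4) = 1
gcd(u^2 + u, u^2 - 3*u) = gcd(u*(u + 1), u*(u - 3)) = u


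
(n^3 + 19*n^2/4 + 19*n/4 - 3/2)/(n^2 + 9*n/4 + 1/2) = (4*n^2 + 11*n - 3)/(4*n + 1)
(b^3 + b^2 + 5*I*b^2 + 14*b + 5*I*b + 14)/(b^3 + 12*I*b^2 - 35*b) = (b^2 + b*(1 - 2*I) - 2*I)/(b*(b + 5*I))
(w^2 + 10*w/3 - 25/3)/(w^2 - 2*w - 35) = (w - 5/3)/(w - 7)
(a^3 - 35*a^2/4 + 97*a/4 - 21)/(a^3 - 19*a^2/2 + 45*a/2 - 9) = (4*a^2 - 23*a + 28)/(2*(2*a^2 - 13*a + 6))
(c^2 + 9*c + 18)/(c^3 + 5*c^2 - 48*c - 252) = (c + 3)/(c^2 - c - 42)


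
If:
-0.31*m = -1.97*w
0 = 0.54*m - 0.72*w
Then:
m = 0.00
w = 0.00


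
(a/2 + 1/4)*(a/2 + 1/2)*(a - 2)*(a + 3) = a^4/4 + 5*a^3/8 - a^2 - 17*a/8 - 3/4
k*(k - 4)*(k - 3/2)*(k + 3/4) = k^4 - 19*k^3/4 + 15*k^2/8 + 9*k/2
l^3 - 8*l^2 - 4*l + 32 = (l - 8)*(l - 2)*(l + 2)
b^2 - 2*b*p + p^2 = (b - p)^2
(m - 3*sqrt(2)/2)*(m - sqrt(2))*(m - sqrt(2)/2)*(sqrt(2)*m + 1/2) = sqrt(2)*m^4 - 11*m^3/2 + 4*sqrt(2)*m^2 - m/4 - 3*sqrt(2)/4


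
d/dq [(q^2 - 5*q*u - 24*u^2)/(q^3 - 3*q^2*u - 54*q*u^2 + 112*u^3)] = (-q^2 - 6*q*u - 29*u^2)/(q^4 + 10*q^3*u - 3*q^2*u^2 - 140*q*u^3 + 196*u^4)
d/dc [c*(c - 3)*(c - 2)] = 3*c^2 - 10*c + 6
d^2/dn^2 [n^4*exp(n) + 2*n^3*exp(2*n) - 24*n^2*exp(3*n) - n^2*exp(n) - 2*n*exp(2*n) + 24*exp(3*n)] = (n^4 + 8*n^3*exp(n) + 8*n^3 - 216*n^2*exp(2*n) + 24*n^2*exp(n) + 11*n^2 - 288*n*exp(2*n) + 4*n*exp(n) - 4*n + 168*exp(2*n) - 8*exp(n) - 2)*exp(n)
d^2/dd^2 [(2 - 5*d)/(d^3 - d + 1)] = 2*(-(5*d - 2)*(3*d^2 - 1)^2 + (15*d^2 + 3*d*(5*d - 2) - 5)*(d^3 - d + 1))/(d^3 - d + 1)^3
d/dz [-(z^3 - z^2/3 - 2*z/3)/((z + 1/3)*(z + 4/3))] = 3*(-27*z^4 - 90*z^3 - 39*z^2 + 8*z + 8)/(81*z^4 + 270*z^3 + 297*z^2 + 120*z + 16)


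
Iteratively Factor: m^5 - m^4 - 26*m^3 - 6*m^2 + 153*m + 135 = (m + 3)*(m^4 - 4*m^3 - 14*m^2 + 36*m + 45) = (m - 3)*(m + 3)*(m^3 - m^2 - 17*m - 15) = (m - 5)*(m - 3)*(m + 3)*(m^2 + 4*m + 3) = (m - 5)*(m - 3)*(m + 3)^2*(m + 1)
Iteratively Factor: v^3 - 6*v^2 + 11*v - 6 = (v - 1)*(v^2 - 5*v + 6) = (v - 3)*(v - 1)*(v - 2)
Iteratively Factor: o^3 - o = (o)*(o^2 - 1) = o*(o - 1)*(o + 1)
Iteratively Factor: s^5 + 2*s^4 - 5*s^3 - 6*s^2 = (s + 1)*(s^4 + s^3 - 6*s^2) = s*(s + 1)*(s^3 + s^2 - 6*s) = s*(s - 2)*(s + 1)*(s^2 + 3*s) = s*(s - 2)*(s + 1)*(s + 3)*(s)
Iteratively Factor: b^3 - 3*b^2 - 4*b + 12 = (b - 2)*(b^2 - b - 6) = (b - 2)*(b + 2)*(b - 3)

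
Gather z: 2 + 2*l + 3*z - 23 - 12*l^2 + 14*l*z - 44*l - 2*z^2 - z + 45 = -12*l^2 - 42*l - 2*z^2 + z*(14*l + 2) + 24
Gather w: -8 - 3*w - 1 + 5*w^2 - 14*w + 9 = 5*w^2 - 17*w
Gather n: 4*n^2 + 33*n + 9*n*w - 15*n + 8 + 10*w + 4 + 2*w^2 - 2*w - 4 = 4*n^2 + n*(9*w + 18) + 2*w^2 + 8*w + 8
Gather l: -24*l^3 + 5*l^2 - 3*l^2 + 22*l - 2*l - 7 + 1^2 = -24*l^3 + 2*l^2 + 20*l - 6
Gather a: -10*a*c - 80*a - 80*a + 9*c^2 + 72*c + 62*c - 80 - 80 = a*(-10*c - 160) + 9*c^2 + 134*c - 160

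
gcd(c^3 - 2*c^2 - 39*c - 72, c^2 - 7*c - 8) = c - 8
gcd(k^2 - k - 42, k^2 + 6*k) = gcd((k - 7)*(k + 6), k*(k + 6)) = k + 6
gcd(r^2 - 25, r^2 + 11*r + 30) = r + 5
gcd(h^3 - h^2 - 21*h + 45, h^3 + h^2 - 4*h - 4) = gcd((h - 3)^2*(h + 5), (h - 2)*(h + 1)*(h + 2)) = 1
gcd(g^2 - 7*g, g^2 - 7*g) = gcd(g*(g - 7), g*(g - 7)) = g^2 - 7*g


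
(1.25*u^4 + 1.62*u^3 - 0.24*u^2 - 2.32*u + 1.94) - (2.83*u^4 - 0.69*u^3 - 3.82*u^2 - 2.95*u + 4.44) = -1.58*u^4 + 2.31*u^3 + 3.58*u^2 + 0.63*u - 2.5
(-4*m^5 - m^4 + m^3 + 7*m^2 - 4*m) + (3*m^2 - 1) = -4*m^5 - m^4 + m^3 + 10*m^2 - 4*m - 1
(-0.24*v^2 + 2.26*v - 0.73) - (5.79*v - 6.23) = -0.24*v^2 - 3.53*v + 5.5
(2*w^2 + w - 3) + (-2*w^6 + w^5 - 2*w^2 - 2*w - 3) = -2*w^6 + w^5 - w - 6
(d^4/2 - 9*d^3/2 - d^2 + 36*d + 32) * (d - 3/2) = d^5/2 - 21*d^4/4 + 23*d^3/4 + 75*d^2/2 - 22*d - 48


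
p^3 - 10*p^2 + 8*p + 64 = (p - 8)*(p - 4)*(p + 2)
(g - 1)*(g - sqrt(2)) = g^2 - sqrt(2)*g - g + sqrt(2)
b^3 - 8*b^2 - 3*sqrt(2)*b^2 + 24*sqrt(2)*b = b*(b - 8)*(b - 3*sqrt(2))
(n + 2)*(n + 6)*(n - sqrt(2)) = n^3 - sqrt(2)*n^2 + 8*n^2 - 8*sqrt(2)*n + 12*n - 12*sqrt(2)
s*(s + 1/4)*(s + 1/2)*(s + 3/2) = s^4 + 9*s^3/4 + 5*s^2/4 + 3*s/16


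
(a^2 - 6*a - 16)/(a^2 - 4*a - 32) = (a + 2)/(a + 4)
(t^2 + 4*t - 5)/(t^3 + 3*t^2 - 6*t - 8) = (t^2 + 4*t - 5)/(t^3 + 3*t^2 - 6*t - 8)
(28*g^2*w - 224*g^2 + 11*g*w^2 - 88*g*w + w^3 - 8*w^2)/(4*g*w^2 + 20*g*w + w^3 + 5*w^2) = (7*g*w - 56*g + w^2 - 8*w)/(w*(w + 5))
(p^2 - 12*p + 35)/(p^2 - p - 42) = (p - 5)/(p + 6)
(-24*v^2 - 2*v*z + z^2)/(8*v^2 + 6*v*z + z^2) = (-6*v + z)/(2*v + z)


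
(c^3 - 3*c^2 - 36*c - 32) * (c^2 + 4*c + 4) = c^5 + c^4 - 44*c^3 - 188*c^2 - 272*c - 128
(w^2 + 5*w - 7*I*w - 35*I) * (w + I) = w^3 + 5*w^2 - 6*I*w^2 + 7*w - 30*I*w + 35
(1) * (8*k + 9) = 8*k + 9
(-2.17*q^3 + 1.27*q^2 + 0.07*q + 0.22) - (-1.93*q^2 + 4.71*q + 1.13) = -2.17*q^3 + 3.2*q^2 - 4.64*q - 0.91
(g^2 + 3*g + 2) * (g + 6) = g^3 + 9*g^2 + 20*g + 12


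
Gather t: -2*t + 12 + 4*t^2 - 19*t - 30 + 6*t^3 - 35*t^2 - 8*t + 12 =6*t^3 - 31*t^2 - 29*t - 6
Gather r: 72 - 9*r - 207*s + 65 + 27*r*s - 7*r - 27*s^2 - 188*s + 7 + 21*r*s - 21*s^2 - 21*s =r*(48*s - 16) - 48*s^2 - 416*s + 144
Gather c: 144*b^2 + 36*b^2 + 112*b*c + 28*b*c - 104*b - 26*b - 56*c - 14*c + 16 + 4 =180*b^2 - 130*b + c*(140*b - 70) + 20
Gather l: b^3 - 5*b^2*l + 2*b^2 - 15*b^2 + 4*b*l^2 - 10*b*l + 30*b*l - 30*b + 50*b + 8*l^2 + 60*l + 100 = b^3 - 13*b^2 + 20*b + l^2*(4*b + 8) + l*(-5*b^2 + 20*b + 60) + 100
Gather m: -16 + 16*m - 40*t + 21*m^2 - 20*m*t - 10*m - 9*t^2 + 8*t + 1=21*m^2 + m*(6 - 20*t) - 9*t^2 - 32*t - 15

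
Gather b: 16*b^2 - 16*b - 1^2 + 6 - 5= 16*b^2 - 16*b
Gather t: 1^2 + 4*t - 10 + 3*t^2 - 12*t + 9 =3*t^2 - 8*t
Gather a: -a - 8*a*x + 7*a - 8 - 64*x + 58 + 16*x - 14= a*(6 - 8*x) - 48*x + 36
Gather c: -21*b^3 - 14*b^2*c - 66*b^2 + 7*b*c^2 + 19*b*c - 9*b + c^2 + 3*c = -21*b^3 - 66*b^2 - 9*b + c^2*(7*b + 1) + c*(-14*b^2 + 19*b + 3)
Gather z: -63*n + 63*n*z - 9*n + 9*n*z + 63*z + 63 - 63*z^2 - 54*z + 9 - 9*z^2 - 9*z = 72*n*z - 72*n - 72*z^2 + 72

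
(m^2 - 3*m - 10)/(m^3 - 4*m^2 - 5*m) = (m + 2)/(m*(m + 1))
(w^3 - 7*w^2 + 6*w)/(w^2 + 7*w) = (w^2 - 7*w + 6)/(w + 7)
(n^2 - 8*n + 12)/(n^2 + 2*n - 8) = (n - 6)/(n + 4)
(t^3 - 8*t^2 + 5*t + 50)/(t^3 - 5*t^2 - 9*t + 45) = (t^2 - 3*t - 10)/(t^2 - 9)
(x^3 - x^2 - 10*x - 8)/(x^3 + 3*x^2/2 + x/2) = 2*(x^2 - 2*x - 8)/(x*(2*x + 1))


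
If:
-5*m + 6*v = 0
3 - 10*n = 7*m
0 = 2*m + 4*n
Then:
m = 3/2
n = -3/4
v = 5/4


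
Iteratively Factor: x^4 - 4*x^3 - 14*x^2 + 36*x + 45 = (x - 3)*(x^3 - x^2 - 17*x - 15) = (x - 5)*(x - 3)*(x^2 + 4*x + 3) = (x - 5)*(x - 3)*(x + 1)*(x + 3)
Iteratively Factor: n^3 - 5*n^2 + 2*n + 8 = (n + 1)*(n^2 - 6*n + 8) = (n - 2)*(n + 1)*(n - 4)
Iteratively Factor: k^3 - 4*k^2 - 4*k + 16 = (k - 2)*(k^2 - 2*k - 8) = (k - 4)*(k - 2)*(k + 2)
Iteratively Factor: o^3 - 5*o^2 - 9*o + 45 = (o + 3)*(o^2 - 8*o + 15) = (o - 5)*(o + 3)*(o - 3)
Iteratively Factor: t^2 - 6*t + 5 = (t - 5)*(t - 1)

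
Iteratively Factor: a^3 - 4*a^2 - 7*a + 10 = (a - 5)*(a^2 + a - 2) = (a - 5)*(a - 1)*(a + 2)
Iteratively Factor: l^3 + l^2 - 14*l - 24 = (l + 3)*(l^2 - 2*l - 8) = (l - 4)*(l + 3)*(l + 2)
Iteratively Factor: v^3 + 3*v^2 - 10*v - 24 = (v - 3)*(v^2 + 6*v + 8) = (v - 3)*(v + 4)*(v + 2)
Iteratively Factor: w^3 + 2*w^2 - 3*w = (w)*(w^2 + 2*w - 3) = w*(w - 1)*(w + 3)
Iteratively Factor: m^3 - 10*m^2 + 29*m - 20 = (m - 5)*(m^2 - 5*m + 4) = (m - 5)*(m - 4)*(m - 1)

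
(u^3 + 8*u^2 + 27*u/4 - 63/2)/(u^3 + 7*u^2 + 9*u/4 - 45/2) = (2*u + 7)/(2*u + 5)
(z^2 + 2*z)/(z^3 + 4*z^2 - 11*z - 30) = z/(z^2 + 2*z - 15)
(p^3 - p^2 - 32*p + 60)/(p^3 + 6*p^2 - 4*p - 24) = (p - 5)/(p + 2)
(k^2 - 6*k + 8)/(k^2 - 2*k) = (k - 4)/k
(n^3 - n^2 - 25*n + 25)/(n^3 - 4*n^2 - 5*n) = (n^2 + 4*n - 5)/(n*(n + 1))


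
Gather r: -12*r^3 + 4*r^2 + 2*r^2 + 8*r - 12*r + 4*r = -12*r^3 + 6*r^2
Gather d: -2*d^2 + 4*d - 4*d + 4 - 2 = 2 - 2*d^2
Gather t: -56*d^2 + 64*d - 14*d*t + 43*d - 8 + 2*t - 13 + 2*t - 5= -56*d^2 + 107*d + t*(4 - 14*d) - 26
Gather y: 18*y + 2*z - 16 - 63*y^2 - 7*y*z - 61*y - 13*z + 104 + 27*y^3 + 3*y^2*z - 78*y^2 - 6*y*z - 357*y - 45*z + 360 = 27*y^3 + y^2*(3*z - 141) + y*(-13*z - 400) - 56*z + 448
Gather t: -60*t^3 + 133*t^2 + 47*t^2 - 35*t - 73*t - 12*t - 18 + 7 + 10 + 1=-60*t^3 + 180*t^2 - 120*t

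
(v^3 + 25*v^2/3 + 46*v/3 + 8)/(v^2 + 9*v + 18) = (3*v^2 + 7*v + 4)/(3*(v + 3))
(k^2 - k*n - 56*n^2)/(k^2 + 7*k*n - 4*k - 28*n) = (k - 8*n)/(k - 4)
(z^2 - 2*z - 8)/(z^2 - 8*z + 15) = (z^2 - 2*z - 8)/(z^2 - 8*z + 15)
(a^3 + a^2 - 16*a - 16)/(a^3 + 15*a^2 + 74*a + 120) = (a^2 - 3*a - 4)/(a^2 + 11*a + 30)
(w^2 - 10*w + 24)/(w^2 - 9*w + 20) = (w - 6)/(w - 5)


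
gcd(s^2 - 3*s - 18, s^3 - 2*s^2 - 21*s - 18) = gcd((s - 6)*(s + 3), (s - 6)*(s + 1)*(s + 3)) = s^2 - 3*s - 18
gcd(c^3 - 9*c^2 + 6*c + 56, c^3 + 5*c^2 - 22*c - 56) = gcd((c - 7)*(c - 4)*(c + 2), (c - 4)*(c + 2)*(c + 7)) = c^2 - 2*c - 8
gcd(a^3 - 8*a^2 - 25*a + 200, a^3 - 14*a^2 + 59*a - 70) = a - 5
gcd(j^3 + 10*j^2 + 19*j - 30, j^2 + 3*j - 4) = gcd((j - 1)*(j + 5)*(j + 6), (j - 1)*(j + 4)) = j - 1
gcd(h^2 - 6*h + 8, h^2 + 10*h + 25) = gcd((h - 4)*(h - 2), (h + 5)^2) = 1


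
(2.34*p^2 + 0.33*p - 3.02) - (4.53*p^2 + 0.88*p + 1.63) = -2.19*p^2 - 0.55*p - 4.65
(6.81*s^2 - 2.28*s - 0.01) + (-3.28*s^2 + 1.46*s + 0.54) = 3.53*s^2 - 0.82*s + 0.53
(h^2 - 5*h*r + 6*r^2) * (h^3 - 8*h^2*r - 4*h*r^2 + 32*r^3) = h^5 - 13*h^4*r + 42*h^3*r^2 + 4*h^2*r^3 - 184*h*r^4 + 192*r^5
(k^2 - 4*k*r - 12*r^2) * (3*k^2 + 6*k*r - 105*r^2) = 3*k^4 - 6*k^3*r - 165*k^2*r^2 + 348*k*r^3 + 1260*r^4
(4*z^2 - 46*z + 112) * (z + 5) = 4*z^3 - 26*z^2 - 118*z + 560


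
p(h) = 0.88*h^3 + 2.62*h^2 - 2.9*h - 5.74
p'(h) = 2.64*h^2 + 5.24*h - 2.9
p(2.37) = 13.82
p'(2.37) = 24.35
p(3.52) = 54.90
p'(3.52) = 48.26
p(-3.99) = -8.36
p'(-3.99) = 18.22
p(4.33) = 102.27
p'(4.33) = 69.29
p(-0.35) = -4.44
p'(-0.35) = -4.41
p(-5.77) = -70.83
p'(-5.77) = 54.76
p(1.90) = 4.24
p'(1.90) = 16.59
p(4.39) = 106.47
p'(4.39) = 70.98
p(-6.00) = -84.10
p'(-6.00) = 60.70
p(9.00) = 821.90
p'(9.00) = 258.10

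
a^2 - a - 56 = (a - 8)*(a + 7)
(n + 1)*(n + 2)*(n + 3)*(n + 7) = n^4 + 13*n^3 + 53*n^2 + 83*n + 42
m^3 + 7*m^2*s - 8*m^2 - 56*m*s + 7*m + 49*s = (m - 7)*(m - 1)*(m + 7*s)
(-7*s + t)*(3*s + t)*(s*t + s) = -21*s^3*t - 21*s^3 - 4*s^2*t^2 - 4*s^2*t + s*t^3 + s*t^2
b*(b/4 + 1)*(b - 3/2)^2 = b^4/4 + b^3/4 - 39*b^2/16 + 9*b/4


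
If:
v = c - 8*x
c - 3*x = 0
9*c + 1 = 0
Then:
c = -1/9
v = 5/27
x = -1/27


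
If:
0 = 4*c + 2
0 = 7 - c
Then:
No Solution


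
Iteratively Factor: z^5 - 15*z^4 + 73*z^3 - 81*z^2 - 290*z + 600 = (z + 2)*(z^4 - 17*z^3 + 107*z^2 - 295*z + 300) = (z - 4)*(z + 2)*(z^3 - 13*z^2 + 55*z - 75) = (z - 5)*(z - 4)*(z + 2)*(z^2 - 8*z + 15) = (z - 5)*(z - 4)*(z - 3)*(z + 2)*(z - 5)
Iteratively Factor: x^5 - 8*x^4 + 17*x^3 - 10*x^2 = (x)*(x^4 - 8*x^3 + 17*x^2 - 10*x) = x*(x - 1)*(x^3 - 7*x^2 + 10*x) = x*(x - 5)*(x - 1)*(x^2 - 2*x) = x*(x - 5)*(x - 2)*(x - 1)*(x)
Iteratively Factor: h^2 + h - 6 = (h - 2)*(h + 3)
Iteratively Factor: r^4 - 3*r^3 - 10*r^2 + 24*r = (r)*(r^3 - 3*r^2 - 10*r + 24) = r*(r + 3)*(r^2 - 6*r + 8) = r*(r - 2)*(r + 3)*(r - 4)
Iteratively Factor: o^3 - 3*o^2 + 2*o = (o - 1)*(o^2 - 2*o) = o*(o - 1)*(o - 2)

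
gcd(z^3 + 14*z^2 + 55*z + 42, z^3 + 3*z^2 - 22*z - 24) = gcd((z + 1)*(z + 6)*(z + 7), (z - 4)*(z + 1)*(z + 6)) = z^2 + 7*z + 6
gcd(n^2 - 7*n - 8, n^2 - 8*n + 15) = 1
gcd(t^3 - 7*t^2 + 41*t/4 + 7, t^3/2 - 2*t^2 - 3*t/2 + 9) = 1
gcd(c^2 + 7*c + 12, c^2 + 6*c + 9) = c + 3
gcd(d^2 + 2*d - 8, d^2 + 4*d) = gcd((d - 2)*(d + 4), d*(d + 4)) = d + 4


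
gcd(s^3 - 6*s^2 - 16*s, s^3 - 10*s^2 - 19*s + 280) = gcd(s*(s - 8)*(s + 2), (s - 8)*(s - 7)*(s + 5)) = s - 8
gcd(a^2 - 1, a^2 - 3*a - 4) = a + 1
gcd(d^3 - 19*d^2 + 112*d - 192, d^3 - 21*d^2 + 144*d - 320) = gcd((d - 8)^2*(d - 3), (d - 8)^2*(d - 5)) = d^2 - 16*d + 64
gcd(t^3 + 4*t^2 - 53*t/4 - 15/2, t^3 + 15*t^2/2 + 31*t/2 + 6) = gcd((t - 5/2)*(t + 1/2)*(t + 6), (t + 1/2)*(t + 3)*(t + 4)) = t + 1/2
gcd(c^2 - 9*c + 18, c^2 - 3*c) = c - 3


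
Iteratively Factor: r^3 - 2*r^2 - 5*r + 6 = (r - 1)*(r^2 - r - 6) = (r - 1)*(r + 2)*(r - 3)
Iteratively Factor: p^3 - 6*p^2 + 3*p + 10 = (p + 1)*(p^2 - 7*p + 10) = (p - 5)*(p + 1)*(p - 2)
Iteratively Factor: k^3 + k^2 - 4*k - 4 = (k + 1)*(k^2 - 4) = (k - 2)*(k + 1)*(k + 2)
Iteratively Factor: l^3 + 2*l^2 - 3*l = (l - 1)*(l^2 + 3*l) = (l - 1)*(l + 3)*(l)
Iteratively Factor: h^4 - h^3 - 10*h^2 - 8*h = (h - 4)*(h^3 + 3*h^2 + 2*h) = (h - 4)*(h + 1)*(h^2 + 2*h) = (h - 4)*(h + 1)*(h + 2)*(h)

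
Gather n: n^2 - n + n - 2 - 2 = n^2 - 4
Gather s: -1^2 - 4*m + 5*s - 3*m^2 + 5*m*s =-3*m^2 - 4*m + s*(5*m + 5) - 1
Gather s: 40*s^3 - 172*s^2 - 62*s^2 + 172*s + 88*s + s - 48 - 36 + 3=40*s^3 - 234*s^2 + 261*s - 81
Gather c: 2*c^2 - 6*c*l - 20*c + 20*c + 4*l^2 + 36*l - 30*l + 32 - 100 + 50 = 2*c^2 - 6*c*l + 4*l^2 + 6*l - 18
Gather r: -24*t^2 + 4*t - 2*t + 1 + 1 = -24*t^2 + 2*t + 2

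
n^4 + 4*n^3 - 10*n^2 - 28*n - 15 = (n - 3)*(n + 1)^2*(n + 5)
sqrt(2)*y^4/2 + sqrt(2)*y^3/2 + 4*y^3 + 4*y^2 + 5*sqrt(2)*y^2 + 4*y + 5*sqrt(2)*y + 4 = (y + 1)*(y + sqrt(2))*(y + 2*sqrt(2))*(sqrt(2)*y/2 + 1)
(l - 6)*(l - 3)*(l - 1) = l^3 - 10*l^2 + 27*l - 18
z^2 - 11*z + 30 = (z - 6)*(z - 5)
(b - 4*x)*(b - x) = b^2 - 5*b*x + 4*x^2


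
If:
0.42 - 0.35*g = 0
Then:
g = 1.20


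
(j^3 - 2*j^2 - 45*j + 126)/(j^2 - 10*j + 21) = (j^2 + j - 42)/(j - 7)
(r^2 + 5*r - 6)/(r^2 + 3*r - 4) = (r + 6)/(r + 4)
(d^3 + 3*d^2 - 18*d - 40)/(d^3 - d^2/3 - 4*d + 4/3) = 3*(d^2 + d - 20)/(3*d^2 - 7*d + 2)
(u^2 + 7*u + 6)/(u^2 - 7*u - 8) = (u + 6)/(u - 8)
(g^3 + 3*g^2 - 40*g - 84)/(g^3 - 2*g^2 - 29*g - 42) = (g^2 + g - 42)/(g^2 - 4*g - 21)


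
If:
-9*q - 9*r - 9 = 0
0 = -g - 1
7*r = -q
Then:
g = -1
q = -7/6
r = 1/6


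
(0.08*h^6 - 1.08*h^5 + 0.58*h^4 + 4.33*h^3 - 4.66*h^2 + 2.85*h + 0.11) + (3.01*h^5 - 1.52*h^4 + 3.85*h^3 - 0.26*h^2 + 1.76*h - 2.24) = 0.08*h^6 + 1.93*h^5 - 0.94*h^4 + 8.18*h^3 - 4.92*h^2 + 4.61*h - 2.13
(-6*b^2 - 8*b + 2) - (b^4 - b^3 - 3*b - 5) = -b^4 + b^3 - 6*b^2 - 5*b + 7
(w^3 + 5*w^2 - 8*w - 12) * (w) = w^4 + 5*w^3 - 8*w^2 - 12*w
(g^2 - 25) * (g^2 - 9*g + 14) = g^4 - 9*g^3 - 11*g^2 + 225*g - 350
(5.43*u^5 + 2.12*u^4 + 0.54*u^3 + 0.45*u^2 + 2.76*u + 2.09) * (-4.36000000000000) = -23.6748*u^5 - 9.2432*u^4 - 2.3544*u^3 - 1.962*u^2 - 12.0336*u - 9.1124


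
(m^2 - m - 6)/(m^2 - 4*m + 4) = (m^2 - m - 6)/(m^2 - 4*m + 4)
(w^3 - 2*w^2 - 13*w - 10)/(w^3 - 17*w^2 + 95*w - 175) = (w^2 + 3*w + 2)/(w^2 - 12*w + 35)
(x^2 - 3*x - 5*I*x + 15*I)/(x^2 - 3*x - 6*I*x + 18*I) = (x - 5*I)/(x - 6*I)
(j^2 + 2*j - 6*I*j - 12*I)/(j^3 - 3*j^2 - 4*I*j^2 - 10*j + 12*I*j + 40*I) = (j - 6*I)/(j^2 - j*(5 + 4*I) + 20*I)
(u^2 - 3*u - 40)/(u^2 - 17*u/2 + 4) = 2*(u + 5)/(2*u - 1)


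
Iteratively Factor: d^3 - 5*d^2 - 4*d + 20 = (d + 2)*(d^2 - 7*d + 10) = (d - 2)*(d + 2)*(d - 5)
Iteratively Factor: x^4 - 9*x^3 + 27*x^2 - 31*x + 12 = (x - 1)*(x^3 - 8*x^2 + 19*x - 12) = (x - 3)*(x - 1)*(x^2 - 5*x + 4) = (x - 3)*(x - 1)^2*(x - 4)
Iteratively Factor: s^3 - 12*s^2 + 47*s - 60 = (s - 5)*(s^2 - 7*s + 12) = (s - 5)*(s - 3)*(s - 4)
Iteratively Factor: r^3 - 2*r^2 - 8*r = (r)*(r^2 - 2*r - 8) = r*(r - 4)*(r + 2)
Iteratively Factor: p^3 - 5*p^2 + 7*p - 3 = (p - 1)*(p^2 - 4*p + 3) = (p - 1)^2*(p - 3)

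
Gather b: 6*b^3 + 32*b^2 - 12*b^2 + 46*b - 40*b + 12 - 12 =6*b^3 + 20*b^2 + 6*b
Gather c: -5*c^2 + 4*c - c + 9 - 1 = -5*c^2 + 3*c + 8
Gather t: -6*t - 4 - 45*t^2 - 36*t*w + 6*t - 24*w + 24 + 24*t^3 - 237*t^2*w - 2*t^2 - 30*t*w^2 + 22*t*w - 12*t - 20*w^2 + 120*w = 24*t^3 + t^2*(-237*w - 47) + t*(-30*w^2 - 14*w - 12) - 20*w^2 + 96*w + 20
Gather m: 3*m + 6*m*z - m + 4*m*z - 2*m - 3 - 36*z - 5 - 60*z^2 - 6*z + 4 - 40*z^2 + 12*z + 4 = 10*m*z - 100*z^2 - 30*z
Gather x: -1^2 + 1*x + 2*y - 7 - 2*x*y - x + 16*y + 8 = -2*x*y + 18*y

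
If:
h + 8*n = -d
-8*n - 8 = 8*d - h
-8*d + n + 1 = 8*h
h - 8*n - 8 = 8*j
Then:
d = -56/65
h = 64/65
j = -56/65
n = -1/65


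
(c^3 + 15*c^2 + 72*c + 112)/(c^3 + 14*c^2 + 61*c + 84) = (c + 4)/(c + 3)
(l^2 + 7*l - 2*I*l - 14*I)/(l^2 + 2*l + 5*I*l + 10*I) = (l^2 + l*(7 - 2*I) - 14*I)/(l^2 + l*(2 + 5*I) + 10*I)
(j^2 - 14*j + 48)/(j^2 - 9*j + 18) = (j - 8)/(j - 3)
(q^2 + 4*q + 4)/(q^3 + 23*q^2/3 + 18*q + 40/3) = 3*(q + 2)/(3*q^2 + 17*q + 20)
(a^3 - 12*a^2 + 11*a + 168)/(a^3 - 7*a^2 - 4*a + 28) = (a^2 - 5*a - 24)/(a^2 - 4)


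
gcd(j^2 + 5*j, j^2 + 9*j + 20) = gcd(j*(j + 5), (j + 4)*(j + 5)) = j + 5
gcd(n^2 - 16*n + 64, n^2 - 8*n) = n - 8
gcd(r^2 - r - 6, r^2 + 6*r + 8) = r + 2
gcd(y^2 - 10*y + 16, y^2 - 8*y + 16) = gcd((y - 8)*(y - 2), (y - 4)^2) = 1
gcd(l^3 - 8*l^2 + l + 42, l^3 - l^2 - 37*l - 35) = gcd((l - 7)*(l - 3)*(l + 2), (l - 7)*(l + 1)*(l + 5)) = l - 7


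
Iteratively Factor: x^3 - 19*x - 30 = (x + 3)*(x^2 - 3*x - 10) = (x + 2)*(x + 3)*(x - 5)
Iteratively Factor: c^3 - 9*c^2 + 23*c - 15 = (c - 5)*(c^2 - 4*c + 3) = (c - 5)*(c - 3)*(c - 1)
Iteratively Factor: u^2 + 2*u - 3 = (u + 3)*(u - 1)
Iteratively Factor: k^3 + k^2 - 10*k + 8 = (k - 2)*(k^2 + 3*k - 4) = (k - 2)*(k - 1)*(k + 4)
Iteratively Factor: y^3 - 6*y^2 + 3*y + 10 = (y - 2)*(y^2 - 4*y - 5) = (y - 2)*(y + 1)*(y - 5)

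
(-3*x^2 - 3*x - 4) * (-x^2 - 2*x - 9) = 3*x^4 + 9*x^3 + 37*x^2 + 35*x + 36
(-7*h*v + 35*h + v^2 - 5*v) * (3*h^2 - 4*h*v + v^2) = -21*h^3*v + 105*h^3 + 31*h^2*v^2 - 155*h^2*v - 11*h*v^3 + 55*h*v^2 + v^4 - 5*v^3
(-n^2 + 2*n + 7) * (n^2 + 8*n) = -n^4 - 6*n^3 + 23*n^2 + 56*n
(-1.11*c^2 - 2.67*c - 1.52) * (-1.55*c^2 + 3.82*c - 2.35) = 1.7205*c^4 - 0.101700000000001*c^3 - 5.2349*c^2 + 0.4681*c + 3.572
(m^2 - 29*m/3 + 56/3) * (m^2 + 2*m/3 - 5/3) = m^4 - 9*m^3 + 95*m^2/9 + 257*m/9 - 280/9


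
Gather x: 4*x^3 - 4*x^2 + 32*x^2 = 4*x^3 + 28*x^2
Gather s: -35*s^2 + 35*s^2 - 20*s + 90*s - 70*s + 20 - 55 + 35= 0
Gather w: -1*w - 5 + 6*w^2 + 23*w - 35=6*w^2 + 22*w - 40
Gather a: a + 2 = a + 2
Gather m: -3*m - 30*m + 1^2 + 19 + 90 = 110 - 33*m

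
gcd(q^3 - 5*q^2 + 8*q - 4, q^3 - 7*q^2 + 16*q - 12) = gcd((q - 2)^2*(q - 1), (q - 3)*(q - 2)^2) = q^2 - 4*q + 4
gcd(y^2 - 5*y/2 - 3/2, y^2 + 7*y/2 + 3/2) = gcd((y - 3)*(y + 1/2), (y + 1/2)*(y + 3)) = y + 1/2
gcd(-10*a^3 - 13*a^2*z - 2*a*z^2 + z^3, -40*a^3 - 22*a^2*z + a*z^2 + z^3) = -10*a^2 - 3*a*z + z^2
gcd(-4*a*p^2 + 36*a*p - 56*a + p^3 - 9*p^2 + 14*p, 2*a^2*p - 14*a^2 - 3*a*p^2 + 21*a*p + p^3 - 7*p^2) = p - 7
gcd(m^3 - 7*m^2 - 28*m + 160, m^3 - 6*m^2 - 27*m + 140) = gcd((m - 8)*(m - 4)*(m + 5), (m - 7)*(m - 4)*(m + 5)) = m^2 + m - 20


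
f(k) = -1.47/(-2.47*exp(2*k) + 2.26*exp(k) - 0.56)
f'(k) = -1.47*(4.94*exp(2*k) - 2.26*exp(k))/(-2.47*exp(2*k) + 2.26*exp(k) - 0.56)^2 = (3.3222 - 7.2618*exp(k))*exp(k)/(2.47*exp(2*k) - 2.26*exp(k) + 0.56)^2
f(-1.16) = 15.60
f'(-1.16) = 36.90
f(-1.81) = 5.74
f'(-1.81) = 5.32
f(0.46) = 0.46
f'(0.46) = -1.28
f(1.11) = 0.09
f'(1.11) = -0.21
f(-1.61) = 7.10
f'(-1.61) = 8.73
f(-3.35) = 3.04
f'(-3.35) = 0.46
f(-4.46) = 2.75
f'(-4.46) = 0.13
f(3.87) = 0.00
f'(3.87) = -0.00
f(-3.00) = 3.24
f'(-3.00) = 0.72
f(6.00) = 0.00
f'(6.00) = 0.00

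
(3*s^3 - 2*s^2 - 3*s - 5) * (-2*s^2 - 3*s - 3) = -6*s^5 - 5*s^4 + 3*s^3 + 25*s^2 + 24*s + 15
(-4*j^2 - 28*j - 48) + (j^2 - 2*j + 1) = -3*j^2 - 30*j - 47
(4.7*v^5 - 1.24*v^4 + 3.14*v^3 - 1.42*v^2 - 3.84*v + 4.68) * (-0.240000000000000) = -1.128*v^5 + 0.2976*v^4 - 0.7536*v^3 + 0.3408*v^2 + 0.9216*v - 1.1232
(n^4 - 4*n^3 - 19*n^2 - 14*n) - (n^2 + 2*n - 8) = n^4 - 4*n^3 - 20*n^2 - 16*n + 8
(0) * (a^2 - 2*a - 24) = 0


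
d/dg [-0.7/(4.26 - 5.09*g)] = -3.563/(5.09*g - 4.26)^2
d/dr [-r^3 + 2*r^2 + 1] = r*(4 - 3*r)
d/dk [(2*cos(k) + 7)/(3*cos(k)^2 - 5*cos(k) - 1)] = (-6*sin(k)^2 + 42*cos(k) - 27)*sin(k)/(-3*cos(k)^2 + 5*cos(k) + 1)^2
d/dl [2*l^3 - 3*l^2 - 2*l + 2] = 6*l^2 - 6*l - 2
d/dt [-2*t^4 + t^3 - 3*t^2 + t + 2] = -8*t^3 + 3*t^2 - 6*t + 1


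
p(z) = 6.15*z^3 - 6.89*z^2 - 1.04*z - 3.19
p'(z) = 18.45*z^2 - 13.78*z - 1.04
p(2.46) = 44.11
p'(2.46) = 76.71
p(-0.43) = -4.51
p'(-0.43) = 8.30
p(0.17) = -3.54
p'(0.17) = -2.85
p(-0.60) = -6.37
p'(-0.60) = 13.87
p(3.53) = 177.80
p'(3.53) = 180.22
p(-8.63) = -4460.18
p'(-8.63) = 1491.98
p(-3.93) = -478.81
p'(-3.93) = 338.07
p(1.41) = -1.11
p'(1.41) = 16.21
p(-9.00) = -5035.27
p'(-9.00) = 1617.43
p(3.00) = 97.73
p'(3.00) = 123.67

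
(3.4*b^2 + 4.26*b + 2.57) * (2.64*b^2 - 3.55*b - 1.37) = 8.976*b^4 - 0.823599999999999*b^3 - 12.9962*b^2 - 14.9597*b - 3.5209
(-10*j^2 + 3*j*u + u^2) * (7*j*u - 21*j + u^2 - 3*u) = -70*j^3*u + 210*j^3 + 11*j^2*u^2 - 33*j^2*u + 10*j*u^3 - 30*j*u^2 + u^4 - 3*u^3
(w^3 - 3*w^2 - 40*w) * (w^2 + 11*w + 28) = w^5 + 8*w^4 - 45*w^3 - 524*w^2 - 1120*w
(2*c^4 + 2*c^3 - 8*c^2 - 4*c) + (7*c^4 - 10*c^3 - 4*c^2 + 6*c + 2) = 9*c^4 - 8*c^3 - 12*c^2 + 2*c + 2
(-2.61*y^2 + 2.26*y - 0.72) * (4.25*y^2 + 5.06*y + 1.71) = -11.0925*y^4 - 3.6016*y^3 + 3.9125*y^2 + 0.2214*y - 1.2312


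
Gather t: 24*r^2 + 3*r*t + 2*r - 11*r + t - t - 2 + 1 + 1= 24*r^2 + 3*r*t - 9*r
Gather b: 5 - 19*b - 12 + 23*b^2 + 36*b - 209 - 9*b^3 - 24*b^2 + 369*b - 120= -9*b^3 - b^2 + 386*b - 336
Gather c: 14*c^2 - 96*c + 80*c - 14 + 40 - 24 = 14*c^2 - 16*c + 2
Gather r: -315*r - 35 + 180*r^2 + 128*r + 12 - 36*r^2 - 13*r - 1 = 144*r^2 - 200*r - 24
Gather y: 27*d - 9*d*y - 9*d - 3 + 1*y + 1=18*d + y*(1 - 9*d) - 2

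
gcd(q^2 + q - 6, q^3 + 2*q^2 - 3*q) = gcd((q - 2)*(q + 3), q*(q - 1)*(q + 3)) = q + 3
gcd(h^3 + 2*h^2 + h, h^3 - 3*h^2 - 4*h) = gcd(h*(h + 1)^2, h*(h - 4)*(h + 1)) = h^2 + h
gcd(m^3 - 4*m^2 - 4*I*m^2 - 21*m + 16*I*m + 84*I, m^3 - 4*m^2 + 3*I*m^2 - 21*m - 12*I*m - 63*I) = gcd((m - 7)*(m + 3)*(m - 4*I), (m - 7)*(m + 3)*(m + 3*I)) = m^2 - 4*m - 21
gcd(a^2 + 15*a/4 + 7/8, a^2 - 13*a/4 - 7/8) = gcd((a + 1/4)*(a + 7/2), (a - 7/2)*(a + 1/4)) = a + 1/4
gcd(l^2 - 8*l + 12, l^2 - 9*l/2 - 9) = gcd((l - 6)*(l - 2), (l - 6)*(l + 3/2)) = l - 6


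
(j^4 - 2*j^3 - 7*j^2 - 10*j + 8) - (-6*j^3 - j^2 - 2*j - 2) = j^4 + 4*j^3 - 6*j^2 - 8*j + 10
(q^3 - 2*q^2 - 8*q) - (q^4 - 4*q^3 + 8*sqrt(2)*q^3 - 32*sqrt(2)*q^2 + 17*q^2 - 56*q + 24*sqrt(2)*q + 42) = -q^4 - 8*sqrt(2)*q^3 + 5*q^3 - 19*q^2 + 32*sqrt(2)*q^2 - 24*sqrt(2)*q + 48*q - 42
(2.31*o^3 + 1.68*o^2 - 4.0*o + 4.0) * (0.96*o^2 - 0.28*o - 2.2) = 2.2176*o^5 + 0.966*o^4 - 9.3924*o^3 + 1.264*o^2 + 7.68*o - 8.8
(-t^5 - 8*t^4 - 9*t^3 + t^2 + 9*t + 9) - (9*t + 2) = -t^5 - 8*t^4 - 9*t^3 + t^2 + 7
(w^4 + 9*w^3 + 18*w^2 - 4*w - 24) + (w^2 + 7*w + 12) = w^4 + 9*w^3 + 19*w^2 + 3*w - 12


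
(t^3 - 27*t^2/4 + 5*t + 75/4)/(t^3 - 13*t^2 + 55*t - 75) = (t + 5/4)/(t - 5)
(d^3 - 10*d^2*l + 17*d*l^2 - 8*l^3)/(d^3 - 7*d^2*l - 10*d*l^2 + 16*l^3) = (d - l)/(d + 2*l)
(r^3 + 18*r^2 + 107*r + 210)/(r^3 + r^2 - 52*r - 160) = (r^2 + 13*r + 42)/(r^2 - 4*r - 32)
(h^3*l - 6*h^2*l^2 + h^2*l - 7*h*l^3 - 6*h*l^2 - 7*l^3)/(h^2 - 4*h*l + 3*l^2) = l*(h^3 - 6*h^2*l + h^2 - 7*h*l^2 - 6*h*l - 7*l^2)/(h^2 - 4*h*l + 3*l^2)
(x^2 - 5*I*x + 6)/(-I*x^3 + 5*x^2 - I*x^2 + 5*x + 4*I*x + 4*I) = (I*x + 6)/(x^2 + x*(1 + 4*I) + 4*I)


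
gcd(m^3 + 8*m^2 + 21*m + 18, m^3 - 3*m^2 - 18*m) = m + 3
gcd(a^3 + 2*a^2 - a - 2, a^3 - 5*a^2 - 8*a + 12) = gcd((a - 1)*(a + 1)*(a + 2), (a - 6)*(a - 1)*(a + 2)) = a^2 + a - 2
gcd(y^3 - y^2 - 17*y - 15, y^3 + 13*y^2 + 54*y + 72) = y + 3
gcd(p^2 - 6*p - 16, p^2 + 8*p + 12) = p + 2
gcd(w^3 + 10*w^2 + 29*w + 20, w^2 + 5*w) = w + 5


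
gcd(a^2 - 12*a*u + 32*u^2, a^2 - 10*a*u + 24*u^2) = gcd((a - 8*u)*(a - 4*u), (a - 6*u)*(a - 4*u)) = -a + 4*u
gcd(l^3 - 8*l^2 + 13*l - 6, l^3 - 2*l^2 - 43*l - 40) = 1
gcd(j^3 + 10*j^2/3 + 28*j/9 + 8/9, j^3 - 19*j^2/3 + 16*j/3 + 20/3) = j + 2/3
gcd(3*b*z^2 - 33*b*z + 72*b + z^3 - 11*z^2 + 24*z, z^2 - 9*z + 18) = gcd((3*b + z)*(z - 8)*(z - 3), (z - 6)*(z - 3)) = z - 3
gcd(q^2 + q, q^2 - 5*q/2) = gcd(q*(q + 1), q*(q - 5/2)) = q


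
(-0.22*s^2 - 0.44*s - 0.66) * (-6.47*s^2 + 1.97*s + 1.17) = 1.4234*s^4 + 2.4134*s^3 + 3.146*s^2 - 1.815*s - 0.7722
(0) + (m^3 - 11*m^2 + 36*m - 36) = m^3 - 11*m^2 + 36*m - 36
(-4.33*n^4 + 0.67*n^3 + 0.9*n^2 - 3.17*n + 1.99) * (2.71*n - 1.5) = -11.7343*n^5 + 8.3107*n^4 + 1.434*n^3 - 9.9407*n^2 + 10.1479*n - 2.985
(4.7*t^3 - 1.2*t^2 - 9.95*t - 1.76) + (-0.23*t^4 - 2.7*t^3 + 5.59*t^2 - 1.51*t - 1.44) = -0.23*t^4 + 2.0*t^3 + 4.39*t^2 - 11.46*t - 3.2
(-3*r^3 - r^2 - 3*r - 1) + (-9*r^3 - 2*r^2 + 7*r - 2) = -12*r^3 - 3*r^2 + 4*r - 3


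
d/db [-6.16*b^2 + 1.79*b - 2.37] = 1.79 - 12.32*b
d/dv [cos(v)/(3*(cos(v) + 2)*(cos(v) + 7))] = (cos(v)^2 - 14)*sin(v)/(3*(cos(v) + 2)^2*(cos(v) + 7)^2)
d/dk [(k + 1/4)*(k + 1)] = 2*k + 5/4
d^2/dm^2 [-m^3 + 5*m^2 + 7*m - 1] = 10 - 6*m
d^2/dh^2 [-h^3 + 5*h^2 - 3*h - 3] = 10 - 6*h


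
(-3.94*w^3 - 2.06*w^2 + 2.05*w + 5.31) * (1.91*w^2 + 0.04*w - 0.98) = -7.5254*w^5 - 4.0922*w^4 + 7.6943*w^3 + 12.2429*w^2 - 1.7966*w - 5.2038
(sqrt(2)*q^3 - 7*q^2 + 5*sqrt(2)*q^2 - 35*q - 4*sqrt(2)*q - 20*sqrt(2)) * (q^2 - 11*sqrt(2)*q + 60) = sqrt(2)*q^5 - 29*q^4 + 5*sqrt(2)*q^4 - 145*q^3 + 133*sqrt(2)*q^3 - 332*q^2 + 665*sqrt(2)*q^2 - 1660*q - 240*sqrt(2)*q - 1200*sqrt(2)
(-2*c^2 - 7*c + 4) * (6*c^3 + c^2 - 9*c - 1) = -12*c^5 - 44*c^4 + 35*c^3 + 69*c^2 - 29*c - 4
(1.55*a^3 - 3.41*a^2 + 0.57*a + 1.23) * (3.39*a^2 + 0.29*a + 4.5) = 5.2545*a^5 - 11.1104*a^4 + 7.9184*a^3 - 11.01*a^2 + 2.9217*a + 5.535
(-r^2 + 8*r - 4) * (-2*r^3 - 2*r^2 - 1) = 2*r^5 - 14*r^4 - 8*r^3 + 9*r^2 - 8*r + 4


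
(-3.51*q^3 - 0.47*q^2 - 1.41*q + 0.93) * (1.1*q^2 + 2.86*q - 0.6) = -3.861*q^5 - 10.5556*q^4 - 0.7892*q^3 - 2.7276*q^2 + 3.5058*q - 0.558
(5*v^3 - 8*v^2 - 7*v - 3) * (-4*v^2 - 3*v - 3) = -20*v^5 + 17*v^4 + 37*v^3 + 57*v^2 + 30*v + 9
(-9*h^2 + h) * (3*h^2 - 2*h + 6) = -27*h^4 + 21*h^3 - 56*h^2 + 6*h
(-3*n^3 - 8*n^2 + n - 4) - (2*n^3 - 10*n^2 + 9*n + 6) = -5*n^3 + 2*n^2 - 8*n - 10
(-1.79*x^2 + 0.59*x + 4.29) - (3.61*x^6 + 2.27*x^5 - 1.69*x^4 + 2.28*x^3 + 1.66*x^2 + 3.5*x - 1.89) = -3.61*x^6 - 2.27*x^5 + 1.69*x^4 - 2.28*x^3 - 3.45*x^2 - 2.91*x + 6.18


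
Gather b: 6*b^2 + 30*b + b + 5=6*b^2 + 31*b + 5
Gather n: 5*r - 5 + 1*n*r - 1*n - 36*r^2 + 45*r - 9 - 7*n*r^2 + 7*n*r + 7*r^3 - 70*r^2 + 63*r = n*(-7*r^2 + 8*r - 1) + 7*r^3 - 106*r^2 + 113*r - 14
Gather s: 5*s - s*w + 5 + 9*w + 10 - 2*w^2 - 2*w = s*(5 - w) - 2*w^2 + 7*w + 15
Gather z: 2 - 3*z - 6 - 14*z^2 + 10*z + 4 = -14*z^2 + 7*z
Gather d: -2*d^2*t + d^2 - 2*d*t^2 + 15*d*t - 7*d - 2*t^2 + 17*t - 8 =d^2*(1 - 2*t) + d*(-2*t^2 + 15*t - 7) - 2*t^2 + 17*t - 8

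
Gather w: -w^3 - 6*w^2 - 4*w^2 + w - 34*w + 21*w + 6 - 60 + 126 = -w^3 - 10*w^2 - 12*w + 72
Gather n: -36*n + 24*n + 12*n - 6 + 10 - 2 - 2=0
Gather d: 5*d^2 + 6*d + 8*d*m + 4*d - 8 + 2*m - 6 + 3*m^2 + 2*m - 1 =5*d^2 + d*(8*m + 10) + 3*m^2 + 4*m - 15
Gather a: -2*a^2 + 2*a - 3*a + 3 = -2*a^2 - a + 3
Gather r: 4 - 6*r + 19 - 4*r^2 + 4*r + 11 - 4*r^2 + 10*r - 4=-8*r^2 + 8*r + 30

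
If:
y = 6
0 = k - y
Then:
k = 6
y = 6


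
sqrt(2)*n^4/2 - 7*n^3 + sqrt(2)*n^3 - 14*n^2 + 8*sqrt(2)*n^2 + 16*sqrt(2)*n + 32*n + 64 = (n - 4*sqrt(2))^2*(n + sqrt(2))*(sqrt(2)*n/2 + sqrt(2))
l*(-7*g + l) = -7*g*l + l^2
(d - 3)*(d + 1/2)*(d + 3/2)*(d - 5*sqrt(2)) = d^4 - 5*sqrt(2)*d^3 - d^3 - 21*d^2/4 + 5*sqrt(2)*d^2 - 9*d/4 + 105*sqrt(2)*d/4 + 45*sqrt(2)/4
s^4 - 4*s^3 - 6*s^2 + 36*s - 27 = (s - 3)^2*(s - 1)*(s + 3)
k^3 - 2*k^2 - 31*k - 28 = (k - 7)*(k + 1)*(k + 4)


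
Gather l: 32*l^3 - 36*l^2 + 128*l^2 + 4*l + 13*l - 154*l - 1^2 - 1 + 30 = 32*l^3 + 92*l^2 - 137*l + 28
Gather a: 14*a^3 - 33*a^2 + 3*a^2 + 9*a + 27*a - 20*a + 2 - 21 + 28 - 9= 14*a^3 - 30*a^2 + 16*a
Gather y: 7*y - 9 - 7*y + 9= 0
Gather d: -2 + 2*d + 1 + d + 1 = 3*d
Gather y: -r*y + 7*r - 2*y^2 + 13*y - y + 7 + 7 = 7*r - 2*y^2 + y*(12 - r) + 14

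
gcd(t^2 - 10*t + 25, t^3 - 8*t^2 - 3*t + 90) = t - 5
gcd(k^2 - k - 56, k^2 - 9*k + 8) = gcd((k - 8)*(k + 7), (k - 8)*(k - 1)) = k - 8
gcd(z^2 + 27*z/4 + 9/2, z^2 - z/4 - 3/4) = z + 3/4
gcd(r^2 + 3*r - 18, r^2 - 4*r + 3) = r - 3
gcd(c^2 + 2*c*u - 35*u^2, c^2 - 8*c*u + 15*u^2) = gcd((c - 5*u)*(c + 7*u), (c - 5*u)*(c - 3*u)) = -c + 5*u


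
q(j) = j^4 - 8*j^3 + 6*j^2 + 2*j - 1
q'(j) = 4*j^3 - 24*j^2 + 12*j + 2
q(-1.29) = 26.35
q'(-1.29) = -62.01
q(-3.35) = 486.34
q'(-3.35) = -457.92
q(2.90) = -69.12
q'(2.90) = -67.48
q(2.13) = -26.24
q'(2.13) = -42.67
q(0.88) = 0.55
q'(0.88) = -3.30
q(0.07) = -0.83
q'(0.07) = 2.72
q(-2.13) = 119.85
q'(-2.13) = -171.10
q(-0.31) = -0.80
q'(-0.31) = -4.15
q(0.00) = -1.00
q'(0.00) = 2.00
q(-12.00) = 35399.00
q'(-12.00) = -10510.00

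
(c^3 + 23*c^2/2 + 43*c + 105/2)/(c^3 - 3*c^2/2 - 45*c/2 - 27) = (2*c^2 + 17*c + 35)/(2*c^2 - 9*c - 18)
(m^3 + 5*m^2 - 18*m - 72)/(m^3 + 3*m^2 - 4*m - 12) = (m^2 + 2*m - 24)/(m^2 - 4)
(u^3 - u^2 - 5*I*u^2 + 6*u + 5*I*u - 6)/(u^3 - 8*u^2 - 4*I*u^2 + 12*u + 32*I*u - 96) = (u^2 + u*(-1 + I) - I)/(u^2 + 2*u*(-4 + I) - 16*I)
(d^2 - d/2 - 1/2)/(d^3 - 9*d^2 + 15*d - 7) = (d + 1/2)/(d^2 - 8*d + 7)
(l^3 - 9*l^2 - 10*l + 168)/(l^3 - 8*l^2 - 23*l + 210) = (l + 4)/(l + 5)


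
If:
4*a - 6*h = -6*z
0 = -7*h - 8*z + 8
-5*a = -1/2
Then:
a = 1/10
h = 128/225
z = 113/225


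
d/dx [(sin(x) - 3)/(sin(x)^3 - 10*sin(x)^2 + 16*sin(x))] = (-2*sin(x)^3 + 19*sin(x)^2 - 60*sin(x) + 48)*cos(x)/((sin(x) - 8)^2*(sin(x) - 2)^2*sin(x)^2)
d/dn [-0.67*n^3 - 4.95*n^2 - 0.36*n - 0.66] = -2.01*n^2 - 9.9*n - 0.36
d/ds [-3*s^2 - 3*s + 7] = -6*s - 3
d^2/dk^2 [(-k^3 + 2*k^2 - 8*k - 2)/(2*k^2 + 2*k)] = (-11*k^3 - 6*k^2 - 6*k - 2)/(k^3*(k^3 + 3*k^2 + 3*k + 1))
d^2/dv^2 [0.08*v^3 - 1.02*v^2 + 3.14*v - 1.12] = 0.48*v - 2.04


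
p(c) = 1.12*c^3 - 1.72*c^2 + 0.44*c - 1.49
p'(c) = 3.36*c^2 - 3.44*c + 0.44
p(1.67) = -0.34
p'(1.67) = 4.07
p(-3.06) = -51.03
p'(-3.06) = 42.43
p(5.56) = 140.29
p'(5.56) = 85.18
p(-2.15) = -21.52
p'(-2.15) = 23.37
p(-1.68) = -12.39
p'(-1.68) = 15.70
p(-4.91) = -177.69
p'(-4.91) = 98.33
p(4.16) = 51.21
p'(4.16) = 44.28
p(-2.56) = -32.68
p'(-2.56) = 31.27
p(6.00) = 181.15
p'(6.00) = 100.76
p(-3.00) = -48.53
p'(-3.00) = 41.00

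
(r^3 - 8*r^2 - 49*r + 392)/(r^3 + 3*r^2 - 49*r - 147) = (r - 8)/(r + 3)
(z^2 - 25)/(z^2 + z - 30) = (z + 5)/(z + 6)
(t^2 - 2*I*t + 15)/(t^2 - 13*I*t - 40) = (t + 3*I)/(t - 8*I)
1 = 1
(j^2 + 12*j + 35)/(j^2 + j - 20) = (j + 7)/(j - 4)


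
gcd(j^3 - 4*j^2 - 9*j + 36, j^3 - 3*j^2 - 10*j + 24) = j^2 - j - 12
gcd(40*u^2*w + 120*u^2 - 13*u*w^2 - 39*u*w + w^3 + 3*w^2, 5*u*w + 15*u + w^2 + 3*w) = w + 3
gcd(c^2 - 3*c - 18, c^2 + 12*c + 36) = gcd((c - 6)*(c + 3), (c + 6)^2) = 1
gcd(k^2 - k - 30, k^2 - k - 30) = k^2 - k - 30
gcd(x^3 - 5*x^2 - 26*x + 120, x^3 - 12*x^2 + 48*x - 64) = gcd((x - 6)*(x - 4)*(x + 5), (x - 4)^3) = x - 4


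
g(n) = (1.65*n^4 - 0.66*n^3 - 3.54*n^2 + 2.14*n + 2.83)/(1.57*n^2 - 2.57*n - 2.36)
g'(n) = (2.57 - 3.14*n)*(1.65*n^4 - 0.66*n^3 - 3.54*n^2 + 2.14*n + 2.83)/(1.57*n^2 - 2.57*n - 2.36)^2 + (6.6*n^3 - 1.98*n^2 - 7.08*n + 2.14)/(1.57*n^2 - 2.57*n - 2.36)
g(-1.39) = 0.22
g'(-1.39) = -1.89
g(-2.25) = 2.63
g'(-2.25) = -3.68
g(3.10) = 22.72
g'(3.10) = -1.05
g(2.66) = 28.06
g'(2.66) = -35.93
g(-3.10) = 6.49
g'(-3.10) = -5.40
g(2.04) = -14.44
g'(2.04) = -85.00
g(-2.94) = 5.65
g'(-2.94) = -5.07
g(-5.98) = 30.58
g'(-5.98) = -11.35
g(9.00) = 99.13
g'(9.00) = 20.09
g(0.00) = -1.20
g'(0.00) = 0.40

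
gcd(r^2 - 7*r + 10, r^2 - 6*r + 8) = r - 2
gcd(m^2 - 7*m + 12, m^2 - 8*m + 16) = m - 4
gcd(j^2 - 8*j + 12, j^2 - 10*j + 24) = j - 6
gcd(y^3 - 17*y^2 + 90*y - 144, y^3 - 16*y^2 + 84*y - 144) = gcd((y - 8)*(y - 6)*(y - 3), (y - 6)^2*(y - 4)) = y - 6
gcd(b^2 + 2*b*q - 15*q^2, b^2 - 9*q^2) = -b + 3*q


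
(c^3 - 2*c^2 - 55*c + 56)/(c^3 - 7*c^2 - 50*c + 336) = (c - 1)/(c - 6)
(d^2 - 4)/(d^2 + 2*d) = (d - 2)/d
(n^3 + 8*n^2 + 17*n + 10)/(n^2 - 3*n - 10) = (n^2 + 6*n + 5)/(n - 5)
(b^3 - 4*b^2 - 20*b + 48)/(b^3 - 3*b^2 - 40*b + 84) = (b^2 - 2*b - 24)/(b^2 - b - 42)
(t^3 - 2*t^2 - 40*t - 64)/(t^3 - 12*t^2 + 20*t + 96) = (t + 4)/(t - 6)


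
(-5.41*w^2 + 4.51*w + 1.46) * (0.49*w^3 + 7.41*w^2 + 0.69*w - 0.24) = -2.6509*w^5 - 37.8782*w^4 + 30.4016*w^3 + 15.2289*w^2 - 0.075*w - 0.3504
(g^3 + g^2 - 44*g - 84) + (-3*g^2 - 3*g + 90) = g^3 - 2*g^2 - 47*g + 6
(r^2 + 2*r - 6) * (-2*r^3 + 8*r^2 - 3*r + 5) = -2*r^5 + 4*r^4 + 25*r^3 - 49*r^2 + 28*r - 30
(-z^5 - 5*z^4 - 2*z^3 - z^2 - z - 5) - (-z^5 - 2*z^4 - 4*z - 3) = -3*z^4 - 2*z^3 - z^2 + 3*z - 2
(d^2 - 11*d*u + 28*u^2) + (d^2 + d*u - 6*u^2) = 2*d^2 - 10*d*u + 22*u^2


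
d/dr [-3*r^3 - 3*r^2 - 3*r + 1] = -9*r^2 - 6*r - 3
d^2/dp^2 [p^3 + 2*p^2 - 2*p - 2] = 6*p + 4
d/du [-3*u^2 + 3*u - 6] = 3 - 6*u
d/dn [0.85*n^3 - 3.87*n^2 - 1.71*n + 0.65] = 2.55*n^2 - 7.74*n - 1.71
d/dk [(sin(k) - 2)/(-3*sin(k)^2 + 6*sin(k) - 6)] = (sin(k)^2 - 4*sin(k) + 2)*cos(k)/(3*(sin(k)^2 - 2*sin(k) + 2)^2)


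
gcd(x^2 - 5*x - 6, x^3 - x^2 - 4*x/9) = 1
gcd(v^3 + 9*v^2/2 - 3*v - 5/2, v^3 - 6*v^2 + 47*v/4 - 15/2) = 1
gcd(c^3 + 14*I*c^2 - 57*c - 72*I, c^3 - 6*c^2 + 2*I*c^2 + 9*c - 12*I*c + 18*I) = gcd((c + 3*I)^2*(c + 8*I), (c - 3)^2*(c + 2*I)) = 1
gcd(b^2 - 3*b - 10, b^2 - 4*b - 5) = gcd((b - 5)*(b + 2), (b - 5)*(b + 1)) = b - 5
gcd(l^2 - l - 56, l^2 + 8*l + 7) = l + 7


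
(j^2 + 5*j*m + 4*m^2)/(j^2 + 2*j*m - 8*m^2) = (j + m)/(j - 2*m)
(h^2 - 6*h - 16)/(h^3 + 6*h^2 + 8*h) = (h - 8)/(h*(h + 4))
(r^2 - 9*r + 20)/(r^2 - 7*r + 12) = (r - 5)/(r - 3)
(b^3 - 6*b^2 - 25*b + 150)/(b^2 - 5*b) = b - 1 - 30/b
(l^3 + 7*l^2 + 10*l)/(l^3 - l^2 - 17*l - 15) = l*(l^2 + 7*l + 10)/(l^3 - l^2 - 17*l - 15)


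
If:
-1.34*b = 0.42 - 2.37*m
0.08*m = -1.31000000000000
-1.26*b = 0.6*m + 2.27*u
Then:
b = -29.28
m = -16.38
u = 20.58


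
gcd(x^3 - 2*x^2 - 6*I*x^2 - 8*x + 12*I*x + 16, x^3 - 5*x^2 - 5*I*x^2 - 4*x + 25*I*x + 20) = x - 4*I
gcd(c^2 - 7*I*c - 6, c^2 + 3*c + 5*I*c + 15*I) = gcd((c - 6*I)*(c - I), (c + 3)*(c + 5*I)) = 1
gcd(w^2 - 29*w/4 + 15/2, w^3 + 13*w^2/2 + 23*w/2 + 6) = 1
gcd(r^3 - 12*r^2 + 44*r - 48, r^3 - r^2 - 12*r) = r - 4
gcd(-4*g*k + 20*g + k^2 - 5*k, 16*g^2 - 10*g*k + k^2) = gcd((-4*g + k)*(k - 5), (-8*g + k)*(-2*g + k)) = 1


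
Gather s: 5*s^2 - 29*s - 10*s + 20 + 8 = 5*s^2 - 39*s + 28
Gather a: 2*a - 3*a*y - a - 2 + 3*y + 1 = a*(1 - 3*y) + 3*y - 1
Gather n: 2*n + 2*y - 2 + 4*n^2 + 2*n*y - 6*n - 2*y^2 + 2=4*n^2 + n*(2*y - 4) - 2*y^2 + 2*y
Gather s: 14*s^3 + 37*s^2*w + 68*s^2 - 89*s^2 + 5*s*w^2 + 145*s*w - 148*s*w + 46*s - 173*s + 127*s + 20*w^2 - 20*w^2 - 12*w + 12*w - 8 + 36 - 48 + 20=14*s^3 + s^2*(37*w - 21) + s*(5*w^2 - 3*w)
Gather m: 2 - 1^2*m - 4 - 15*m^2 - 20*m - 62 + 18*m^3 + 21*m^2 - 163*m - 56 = 18*m^3 + 6*m^2 - 184*m - 120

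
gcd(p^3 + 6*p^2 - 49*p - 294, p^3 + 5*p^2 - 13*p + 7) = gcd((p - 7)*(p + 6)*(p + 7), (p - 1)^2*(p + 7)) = p + 7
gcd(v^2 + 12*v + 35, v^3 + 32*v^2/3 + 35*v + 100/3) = v + 5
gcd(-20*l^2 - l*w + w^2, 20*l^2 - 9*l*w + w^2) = -5*l + w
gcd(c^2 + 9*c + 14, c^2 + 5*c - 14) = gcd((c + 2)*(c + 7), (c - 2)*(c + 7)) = c + 7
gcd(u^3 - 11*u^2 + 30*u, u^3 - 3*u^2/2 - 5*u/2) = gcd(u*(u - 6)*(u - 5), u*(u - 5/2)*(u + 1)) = u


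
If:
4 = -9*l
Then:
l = -4/9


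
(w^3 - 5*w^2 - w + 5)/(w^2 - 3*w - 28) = (-w^3 + 5*w^2 + w - 5)/(-w^2 + 3*w + 28)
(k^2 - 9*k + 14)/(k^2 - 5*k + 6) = (k - 7)/(k - 3)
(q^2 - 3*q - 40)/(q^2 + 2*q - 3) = (q^2 - 3*q - 40)/(q^2 + 2*q - 3)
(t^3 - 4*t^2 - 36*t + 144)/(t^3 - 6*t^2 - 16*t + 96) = (t + 6)/(t + 4)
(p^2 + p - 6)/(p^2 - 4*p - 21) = (p - 2)/(p - 7)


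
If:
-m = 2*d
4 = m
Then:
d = -2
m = 4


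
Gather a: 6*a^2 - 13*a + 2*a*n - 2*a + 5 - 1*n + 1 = 6*a^2 + a*(2*n - 15) - n + 6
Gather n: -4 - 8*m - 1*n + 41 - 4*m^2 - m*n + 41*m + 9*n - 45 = -4*m^2 + 33*m + n*(8 - m) - 8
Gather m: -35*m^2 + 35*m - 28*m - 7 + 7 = -35*m^2 + 7*m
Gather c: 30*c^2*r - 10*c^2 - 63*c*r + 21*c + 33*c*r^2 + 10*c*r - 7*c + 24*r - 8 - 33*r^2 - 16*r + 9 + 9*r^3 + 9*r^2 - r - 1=c^2*(30*r - 10) + c*(33*r^2 - 53*r + 14) + 9*r^3 - 24*r^2 + 7*r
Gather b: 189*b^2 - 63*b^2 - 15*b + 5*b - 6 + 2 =126*b^2 - 10*b - 4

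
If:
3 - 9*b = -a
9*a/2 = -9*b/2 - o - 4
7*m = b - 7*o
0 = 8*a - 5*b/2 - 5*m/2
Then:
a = -3705/1214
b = -7/1214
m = -11849/1214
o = 5924/607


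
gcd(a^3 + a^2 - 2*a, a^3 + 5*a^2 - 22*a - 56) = a + 2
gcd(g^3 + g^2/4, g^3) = g^2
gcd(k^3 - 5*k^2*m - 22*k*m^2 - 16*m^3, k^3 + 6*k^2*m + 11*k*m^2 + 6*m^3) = k^2 + 3*k*m + 2*m^2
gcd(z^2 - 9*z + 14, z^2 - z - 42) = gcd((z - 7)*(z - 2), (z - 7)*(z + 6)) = z - 7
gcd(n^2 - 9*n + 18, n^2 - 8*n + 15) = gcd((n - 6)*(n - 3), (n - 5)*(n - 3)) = n - 3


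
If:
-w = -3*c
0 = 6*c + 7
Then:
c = -7/6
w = -7/2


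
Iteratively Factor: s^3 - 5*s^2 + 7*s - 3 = (s - 1)*(s^2 - 4*s + 3) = (s - 1)^2*(s - 3)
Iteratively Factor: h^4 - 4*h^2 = (h - 2)*(h^3 + 2*h^2) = h*(h - 2)*(h^2 + 2*h) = h*(h - 2)*(h + 2)*(h)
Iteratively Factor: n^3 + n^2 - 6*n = (n - 2)*(n^2 + 3*n) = n*(n - 2)*(n + 3)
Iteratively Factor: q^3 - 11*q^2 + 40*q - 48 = (q - 4)*(q^2 - 7*q + 12) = (q - 4)^2*(q - 3)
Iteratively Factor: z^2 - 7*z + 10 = (z - 5)*(z - 2)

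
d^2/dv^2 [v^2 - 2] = 2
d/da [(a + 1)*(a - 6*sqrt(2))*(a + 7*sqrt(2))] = 3*a^2 + 2*a + 2*sqrt(2)*a - 84 + sqrt(2)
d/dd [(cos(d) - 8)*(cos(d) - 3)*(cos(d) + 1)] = (-3*cos(d)^2 + 20*cos(d) - 13)*sin(d)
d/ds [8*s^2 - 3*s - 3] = 16*s - 3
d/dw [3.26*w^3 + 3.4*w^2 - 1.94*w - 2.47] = 9.78*w^2 + 6.8*w - 1.94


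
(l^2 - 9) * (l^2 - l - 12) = l^4 - l^3 - 21*l^2 + 9*l + 108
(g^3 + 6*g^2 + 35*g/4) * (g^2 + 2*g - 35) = g^5 + 8*g^4 - 57*g^3/4 - 385*g^2/2 - 1225*g/4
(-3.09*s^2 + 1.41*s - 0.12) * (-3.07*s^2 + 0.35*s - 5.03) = 9.4863*s^4 - 5.4102*s^3 + 16.4046*s^2 - 7.1343*s + 0.6036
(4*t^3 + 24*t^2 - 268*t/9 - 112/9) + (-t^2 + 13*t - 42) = 4*t^3 + 23*t^2 - 151*t/9 - 490/9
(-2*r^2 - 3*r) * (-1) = 2*r^2 + 3*r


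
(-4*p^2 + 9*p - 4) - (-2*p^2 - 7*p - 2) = -2*p^2 + 16*p - 2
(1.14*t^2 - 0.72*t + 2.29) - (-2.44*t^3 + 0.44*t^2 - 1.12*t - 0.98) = 2.44*t^3 + 0.7*t^2 + 0.4*t + 3.27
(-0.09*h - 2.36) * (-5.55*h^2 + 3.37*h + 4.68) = 0.4995*h^3 + 12.7947*h^2 - 8.3744*h - 11.0448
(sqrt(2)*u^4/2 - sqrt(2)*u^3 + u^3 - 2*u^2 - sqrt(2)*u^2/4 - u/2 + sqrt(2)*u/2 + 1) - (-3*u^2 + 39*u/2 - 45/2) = sqrt(2)*u^4/2 - sqrt(2)*u^3 + u^3 - sqrt(2)*u^2/4 + u^2 - 20*u + sqrt(2)*u/2 + 47/2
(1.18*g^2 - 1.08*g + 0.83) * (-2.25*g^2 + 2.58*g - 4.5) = -2.655*g^4 + 5.4744*g^3 - 9.9639*g^2 + 7.0014*g - 3.735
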